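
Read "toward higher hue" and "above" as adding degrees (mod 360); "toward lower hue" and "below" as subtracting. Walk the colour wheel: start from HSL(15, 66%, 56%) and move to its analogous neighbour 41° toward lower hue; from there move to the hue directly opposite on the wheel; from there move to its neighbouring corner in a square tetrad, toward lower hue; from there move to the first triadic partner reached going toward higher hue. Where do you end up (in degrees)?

184°

analog 41° ↓ −41°: 15 − 41 = -26 → -26 + 360 = 334°
complement +180°: 334 + 180 = 514 → 514 − 360 = 154°
square ↓ −90°: 154 − 90 = 64°
triadic ↑ +120°: 64 + 120 = 184°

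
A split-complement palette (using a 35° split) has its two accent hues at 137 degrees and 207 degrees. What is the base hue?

The accents sit 35° either side of the complement, so the complement is their short-arc midpoint on the wheel.
Short-arc midpoint of 137° and 207°: 172°.
Base is 180° from the complement: 172 − 180 = -8 → -8 + 360 = 352°

352°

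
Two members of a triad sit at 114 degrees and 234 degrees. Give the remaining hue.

A triad spaces three hues 120° apart.
The full set is {114°, 234°, 354°}.

354°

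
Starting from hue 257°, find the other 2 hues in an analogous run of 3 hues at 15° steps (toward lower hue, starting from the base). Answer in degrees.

Analogous hues sit every 15° along the wheel.
257 − 15 = 242°
257 − 30 = 227°

242° and 227°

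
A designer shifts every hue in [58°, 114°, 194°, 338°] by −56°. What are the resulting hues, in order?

58 − 56 = 2°
114 − 56 = 58°
194 − 56 = 138°
338 − 56 = 282°

2°, 58°, 138°, 282°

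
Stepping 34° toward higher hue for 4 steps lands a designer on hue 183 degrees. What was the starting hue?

47°

4 steps of 34° (toward higher hue) give a net shift of +136°.
Start = end − shift: 183 − 136 = 47°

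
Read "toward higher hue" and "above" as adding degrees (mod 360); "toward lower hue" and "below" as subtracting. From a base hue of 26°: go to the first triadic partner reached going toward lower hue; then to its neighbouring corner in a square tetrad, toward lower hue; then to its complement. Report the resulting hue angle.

−120° (triadic ↓): 26 − 120 = -94 → -94 + 360 = 266°
−90° (square ↓): 266 − 90 = 176°
+180° (complement): 176 + 180 = 356°

356°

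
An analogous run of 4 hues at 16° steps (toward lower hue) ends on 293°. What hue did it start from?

3 steps of 16° (toward lower hue) give a net shift of −48°.
Start = end − shift: 293 + 48 = 341°

341°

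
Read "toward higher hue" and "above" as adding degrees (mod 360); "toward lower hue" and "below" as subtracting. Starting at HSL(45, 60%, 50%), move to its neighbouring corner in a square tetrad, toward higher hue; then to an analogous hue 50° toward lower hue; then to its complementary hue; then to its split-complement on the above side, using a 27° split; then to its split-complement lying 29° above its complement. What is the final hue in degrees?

321°

square ↑ +90°: 45 + 90 = 135°
analog 50° ↓ −50°: 135 − 50 = 85°
complement +180°: 85 + 180 = 265°
split-comp 27° ↑ +207°: 265 + 207 = 472 → 472 − 360 = 112°
split-comp 29° ↑ +209°: 112 + 209 = 321°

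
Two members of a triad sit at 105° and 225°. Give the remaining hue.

A triad spaces three hues 120° apart.
The full set is {105°, 225°, 345°}.

345°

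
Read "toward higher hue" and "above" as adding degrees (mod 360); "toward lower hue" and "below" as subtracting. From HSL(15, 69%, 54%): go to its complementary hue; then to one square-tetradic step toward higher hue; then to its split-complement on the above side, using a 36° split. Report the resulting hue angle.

15 + 180 = 195°   (complement)
195 + 90 = 285°   (square ↑)
285 + 216 = 501 → 501 − 360 = 141°   (split-comp 36° ↑)

141°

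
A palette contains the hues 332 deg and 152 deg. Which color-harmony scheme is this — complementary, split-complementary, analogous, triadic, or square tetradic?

Sort the hues: 152°, 332°.
Successive gaps around the wheel: 180°, 180°.
Two hues 180° apart are complementary.

complementary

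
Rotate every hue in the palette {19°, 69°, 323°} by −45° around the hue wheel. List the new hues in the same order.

19 − 45 = -26 → -26 + 360 = 334°
69 − 45 = 24°
323 − 45 = 278°

334°, 24°, 278°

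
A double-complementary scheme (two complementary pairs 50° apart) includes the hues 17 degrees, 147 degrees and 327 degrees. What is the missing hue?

197°

A rectangular tetradic uses two complementary pairs 50° apart: offsets 0°, 50°, 180°, 230°.
Among {17°, 147°, 327°}, 147° and 327° are a 180° pair.
The remaining hue 17° needs its own complement: 17 + 180 = 197°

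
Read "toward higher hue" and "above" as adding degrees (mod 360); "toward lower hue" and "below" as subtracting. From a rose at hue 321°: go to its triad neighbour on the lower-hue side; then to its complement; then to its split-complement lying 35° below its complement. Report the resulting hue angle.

166°

321 − 120 = 201°   (triadic ↓)
201 + 180 = 381 → 381 − 360 = 21°   (complement)
21 + 145 = 166°   (split-comp 35° ↓)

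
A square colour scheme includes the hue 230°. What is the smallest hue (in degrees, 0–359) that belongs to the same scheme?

50°

A square tetradic scheme places four hues every 90°.
The full set through 230° is {50°, 140°, 230°, 320°}.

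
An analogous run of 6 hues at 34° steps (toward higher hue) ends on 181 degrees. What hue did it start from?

5 steps of 34° (toward higher hue) give a net shift of +170°.
Start = end − shift: 181 − 170 = 11°

11°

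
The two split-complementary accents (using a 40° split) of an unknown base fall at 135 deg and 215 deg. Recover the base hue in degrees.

355°

The accents sit 40° either side of the complement, so the complement is their short-arc midpoint on the wheel.
Short-arc midpoint of 135° and 215°: 175°.
Base is 180° from the complement: 175 − 180 = -5 → -5 + 360 = 355°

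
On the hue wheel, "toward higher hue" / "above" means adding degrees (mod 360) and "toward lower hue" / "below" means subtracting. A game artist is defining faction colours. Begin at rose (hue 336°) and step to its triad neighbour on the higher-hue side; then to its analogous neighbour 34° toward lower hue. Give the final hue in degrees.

+120° (triadic ↑): 336 + 120 = 456 → 456 − 360 = 96°
−34° (analog 34° ↓): 96 − 34 = 62°

62°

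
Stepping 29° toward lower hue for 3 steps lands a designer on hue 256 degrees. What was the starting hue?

3 steps of 29° (toward lower hue) give a net shift of −87°.
Start = end − shift: 256 + 87 = 343°

343°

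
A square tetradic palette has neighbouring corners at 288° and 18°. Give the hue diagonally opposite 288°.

A square tetradic scheme places four hues 90° apart; opposite corners are 180° apart.
288 + 180 = 468 → 468 − 360 = 108°

108°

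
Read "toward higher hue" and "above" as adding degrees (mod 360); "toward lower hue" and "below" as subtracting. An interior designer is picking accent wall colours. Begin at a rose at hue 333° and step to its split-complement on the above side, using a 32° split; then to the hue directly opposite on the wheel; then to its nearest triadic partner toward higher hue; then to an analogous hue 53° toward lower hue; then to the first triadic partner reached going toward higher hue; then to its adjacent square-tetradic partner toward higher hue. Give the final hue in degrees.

282°

333 + 212 = 545 → 545 − 360 = 185°   (split-comp 32° ↑)
185 + 180 = 365 → 365 − 360 = 5°   (complement)
5 + 120 = 125°   (triadic ↑)
125 − 53 = 72°   (analog 53° ↓)
72 + 120 = 192°   (triadic ↑)
192 + 90 = 282°   (square ↑)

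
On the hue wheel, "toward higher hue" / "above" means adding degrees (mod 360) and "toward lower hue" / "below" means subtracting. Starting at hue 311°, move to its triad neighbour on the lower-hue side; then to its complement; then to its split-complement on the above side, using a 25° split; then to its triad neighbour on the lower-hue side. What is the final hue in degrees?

−120° (triadic ↓): 311 − 120 = 191°
+180° (complement): 191 + 180 = 371 → 371 − 360 = 11°
+205° (split-comp 25° ↑): 11 + 205 = 216°
−120° (triadic ↓): 216 − 120 = 96°

96°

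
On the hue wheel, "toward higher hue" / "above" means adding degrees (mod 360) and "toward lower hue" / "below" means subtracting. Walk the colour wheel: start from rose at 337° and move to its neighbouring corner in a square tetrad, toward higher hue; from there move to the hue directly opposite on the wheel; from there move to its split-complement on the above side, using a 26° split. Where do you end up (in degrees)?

+90° (square ↑): 337 + 90 = 427 → 427 − 360 = 67°
+180° (complement): 67 + 180 = 247°
+206° (split-comp 26° ↑): 247 + 206 = 453 → 453 − 360 = 93°

93°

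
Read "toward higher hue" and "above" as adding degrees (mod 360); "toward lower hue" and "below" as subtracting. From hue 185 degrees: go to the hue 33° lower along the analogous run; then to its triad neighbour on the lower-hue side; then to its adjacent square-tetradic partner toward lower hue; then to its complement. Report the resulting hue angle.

185 − 33 = 152°   (analog 33° ↓)
152 − 120 = 32°   (triadic ↓)
32 − 90 = -58 → -58 + 360 = 302°   (square ↓)
302 + 180 = 482 → 482 − 360 = 122°   (complement)

122°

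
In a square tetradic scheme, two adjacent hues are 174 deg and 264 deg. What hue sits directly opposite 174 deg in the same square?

A square tetradic scheme places four hues 90° apart; opposite corners are 180° apart.
174 + 180 = 354°

354°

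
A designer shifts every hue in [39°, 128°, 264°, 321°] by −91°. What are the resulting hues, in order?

39 − 91 = -52 → -52 + 360 = 308°
128 − 91 = 37°
264 − 91 = 173°
321 − 91 = 230°

308°, 37°, 173°, 230°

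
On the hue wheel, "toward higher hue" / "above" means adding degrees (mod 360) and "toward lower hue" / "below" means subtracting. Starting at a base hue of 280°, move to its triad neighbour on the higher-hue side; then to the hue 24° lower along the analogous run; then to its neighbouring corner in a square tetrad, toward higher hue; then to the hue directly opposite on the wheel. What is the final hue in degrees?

286°

triadic ↑ +120°: 280 + 120 = 400 → 400 − 360 = 40°
analog 24° ↓ −24°: 40 − 24 = 16°
square ↑ +90°: 16 + 90 = 106°
complement +180°: 106 + 180 = 286°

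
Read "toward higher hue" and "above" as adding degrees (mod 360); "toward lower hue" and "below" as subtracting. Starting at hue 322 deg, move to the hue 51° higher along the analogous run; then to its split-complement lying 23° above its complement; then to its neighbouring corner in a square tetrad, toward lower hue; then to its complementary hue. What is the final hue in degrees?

306°

+51° (analog 51° ↑): 322 + 51 = 373 → 373 − 360 = 13°
+203° (split-comp 23° ↑): 13 + 203 = 216°
−90° (square ↓): 216 − 90 = 126°
+180° (complement): 126 + 180 = 306°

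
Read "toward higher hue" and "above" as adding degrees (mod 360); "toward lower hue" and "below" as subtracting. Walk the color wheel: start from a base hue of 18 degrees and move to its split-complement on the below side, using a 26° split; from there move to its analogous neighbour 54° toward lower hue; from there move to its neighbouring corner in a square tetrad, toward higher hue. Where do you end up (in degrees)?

18 + 154 = 172°   (split-comp 26° ↓)
172 − 54 = 118°   (analog 54° ↓)
118 + 90 = 208°   (square ↑)

208°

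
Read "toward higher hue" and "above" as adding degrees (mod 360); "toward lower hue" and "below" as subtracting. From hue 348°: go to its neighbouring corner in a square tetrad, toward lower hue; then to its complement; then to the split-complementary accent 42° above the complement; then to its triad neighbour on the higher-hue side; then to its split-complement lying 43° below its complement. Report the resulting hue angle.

348 − 90 = 258°   (square ↓)
258 + 180 = 438 → 438 − 360 = 78°   (complement)
78 + 222 = 300°   (split-comp 42° ↑)
300 + 120 = 420 → 420 − 360 = 60°   (triadic ↑)
60 + 137 = 197°   (split-comp 43° ↓)

197°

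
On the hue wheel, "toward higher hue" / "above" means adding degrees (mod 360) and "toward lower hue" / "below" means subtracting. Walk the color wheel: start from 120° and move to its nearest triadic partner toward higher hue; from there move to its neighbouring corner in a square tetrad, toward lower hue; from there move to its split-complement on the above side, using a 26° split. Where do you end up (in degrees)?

356°

+120° (triadic ↑): 120 + 120 = 240°
−90° (square ↓): 240 − 90 = 150°
+206° (split-comp 26° ↑): 150 + 206 = 356°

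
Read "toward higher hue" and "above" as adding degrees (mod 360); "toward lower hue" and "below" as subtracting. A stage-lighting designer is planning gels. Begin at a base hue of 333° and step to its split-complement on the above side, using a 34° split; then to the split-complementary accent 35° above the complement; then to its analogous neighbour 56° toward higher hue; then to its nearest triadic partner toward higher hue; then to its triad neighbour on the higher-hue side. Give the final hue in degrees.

338°

333 + 214 = 547 → 547 − 360 = 187°   (split-comp 34° ↑)
187 + 215 = 402 → 402 − 360 = 42°   (split-comp 35° ↑)
42 + 56 = 98°   (analog 56° ↑)
98 + 120 = 218°   (triadic ↑)
218 + 120 = 338°   (triadic ↑)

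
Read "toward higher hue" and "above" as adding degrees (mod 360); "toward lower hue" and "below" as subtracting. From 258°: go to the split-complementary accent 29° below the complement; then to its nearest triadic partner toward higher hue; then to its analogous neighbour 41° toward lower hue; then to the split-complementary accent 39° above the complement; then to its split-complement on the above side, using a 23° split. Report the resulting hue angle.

190°

+151° (split-comp 29° ↓): 258 + 151 = 409 → 409 − 360 = 49°
+120° (triadic ↑): 49 + 120 = 169°
−41° (analog 41° ↓): 169 − 41 = 128°
+219° (split-comp 39° ↑): 128 + 219 = 347°
+203° (split-comp 23° ↑): 347 + 203 = 550 → 550 − 360 = 190°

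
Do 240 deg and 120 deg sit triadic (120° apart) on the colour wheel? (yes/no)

Angular distance: |240 − 120| = 120 = 120°.
Triadic (120° apart) requires 120°.

yes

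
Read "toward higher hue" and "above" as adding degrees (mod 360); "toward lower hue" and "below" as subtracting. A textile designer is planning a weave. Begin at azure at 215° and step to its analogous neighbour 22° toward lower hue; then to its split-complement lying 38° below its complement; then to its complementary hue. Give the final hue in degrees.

215 − 22 = 193°   (analog 22° ↓)
193 + 142 = 335°   (split-comp 38° ↓)
335 + 180 = 515 → 515 − 360 = 155°   (complement)

155°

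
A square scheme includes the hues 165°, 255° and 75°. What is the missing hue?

A square tetradic scheme places four hues every 90°.
The full set through 75° is {75°, 165°, 255°, 345°}.
Given {75°, 165°, 255°}, the missing hue is 345°.

345°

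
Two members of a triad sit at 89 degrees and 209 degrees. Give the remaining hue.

A triad spaces three hues 120° apart.
The full set is {89°, 209°, 329°}.

329°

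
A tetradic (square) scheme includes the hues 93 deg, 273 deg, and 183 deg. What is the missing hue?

3°

A square tetradic scheme places four hues every 90°.
The full set through 93° is {3°, 93°, 183°, 273°}.
Given {93°, 183°, 273°}, the missing hue is 3°.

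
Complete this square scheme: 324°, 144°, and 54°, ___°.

234°

A square tetradic scheme places four hues every 90°.
The full set through 54° is {54°, 144°, 234°, 324°}.
Given {54°, 144°, 324°}, the missing hue is 234°.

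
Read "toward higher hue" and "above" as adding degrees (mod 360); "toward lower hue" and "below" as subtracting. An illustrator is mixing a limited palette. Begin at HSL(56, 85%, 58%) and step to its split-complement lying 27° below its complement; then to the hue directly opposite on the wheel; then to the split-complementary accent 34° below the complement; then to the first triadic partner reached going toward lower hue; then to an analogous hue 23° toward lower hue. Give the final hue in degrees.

32°

split-comp 27° ↓ +153°: 56 + 153 = 209°
complement +180°: 209 + 180 = 389 → 389 − 360 = 29°
split-comp 34° ↓ +146°: 29 + 146 = 175°
triadic ↓ −120°: 175 − 120 = 55°
analog 23° ↓ −23°: 55 − 23 = 32°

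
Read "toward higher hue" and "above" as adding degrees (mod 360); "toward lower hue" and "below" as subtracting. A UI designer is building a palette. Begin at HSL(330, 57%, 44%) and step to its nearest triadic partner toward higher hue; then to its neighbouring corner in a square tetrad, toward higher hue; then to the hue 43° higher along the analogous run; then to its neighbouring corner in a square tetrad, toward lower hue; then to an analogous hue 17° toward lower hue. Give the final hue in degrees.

116°

triadic ↑ +120°: 330 + 120 = 450 → 450 − 360 = 90°
square ↑ +90°: 90 + 90 = 180°
analog 43° ↑ +43°: 180 + 43 = 223°
square ↓ −90°: 223 − 90 = 133°
analog 17° ↓ −17°: 133 − 17 = 116°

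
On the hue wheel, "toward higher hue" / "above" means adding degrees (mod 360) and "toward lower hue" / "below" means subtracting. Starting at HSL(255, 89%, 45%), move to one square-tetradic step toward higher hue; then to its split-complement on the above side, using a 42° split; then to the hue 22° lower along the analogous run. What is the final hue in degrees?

+90° (square ↑): 255 + 90 = 345°
+222° (split-comp 42° ↑): 345 + 222 = 567 → 567 − 360 = 207°
−22° (analog 22° ↓): 207 − 22 = 185°

185°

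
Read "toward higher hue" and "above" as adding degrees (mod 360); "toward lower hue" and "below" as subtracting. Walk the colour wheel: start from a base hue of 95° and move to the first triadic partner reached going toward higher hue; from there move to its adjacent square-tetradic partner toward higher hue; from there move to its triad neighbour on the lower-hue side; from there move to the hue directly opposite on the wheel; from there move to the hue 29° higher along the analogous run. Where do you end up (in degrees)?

triadic ↑ +120°: 95 + 120 = 215°
square ↑ +90°: 215 + 90 = 305°
triadic ↓ −120°: 305 − 120 = 185°
complement +180°: 185 + 180 = 365 → 365 − 360 = 5°
analog 29° ↑ +29°: 5 + 29 = 34°

34°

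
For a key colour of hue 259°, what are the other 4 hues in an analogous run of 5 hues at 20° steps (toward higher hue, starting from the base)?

279°, 299°, 319°, and 339°

Analogous hues sit every 20° along the wheel.
259 + 20 = 279°
259 + 40 = 299°
259 + 60 = 319°
259 + 80 = 339°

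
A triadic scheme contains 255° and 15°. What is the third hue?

A triad spaces three hues 120° apart.
The full set is {15°, 135°, 255°}.

135°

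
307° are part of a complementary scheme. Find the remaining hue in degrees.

127°

The complement sits 180° across the wheel.
The full set through 307° is {127°, 307°}.
Given {307°}, the missing hue is 127°.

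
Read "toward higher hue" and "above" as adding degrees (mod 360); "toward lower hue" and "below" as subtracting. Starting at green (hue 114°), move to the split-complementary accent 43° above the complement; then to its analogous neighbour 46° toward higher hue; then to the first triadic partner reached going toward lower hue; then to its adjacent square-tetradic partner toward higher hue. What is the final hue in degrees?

+223° (split-comp 43° ↑): 114 + 223 = 337°
+46° (analog 46° ↑): 337 + 46 = 383 → 383 − 360 = 23°
−120° (triadic ↓): 23 − 120 = -97 → -97 + 360 = 263°
+90° (square ↑): 263 + 90 = 353°

353°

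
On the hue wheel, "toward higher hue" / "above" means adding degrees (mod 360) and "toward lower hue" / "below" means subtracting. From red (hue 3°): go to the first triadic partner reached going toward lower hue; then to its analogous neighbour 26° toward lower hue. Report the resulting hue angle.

217°

3 − 120 = -117 → -117 + 360 = 243°   (triadic ↓)
243 − 26 = 217°   (analog 26° ↓)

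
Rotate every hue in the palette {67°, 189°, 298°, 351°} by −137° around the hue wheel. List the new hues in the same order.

290°, 52°, 161°, 214°

67 − 137 = -70 → -70 + 360 = 290°
189 − 137 = 52°
298 − 137 = 161°
351 − 137 = 214°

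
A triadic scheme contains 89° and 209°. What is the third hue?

329°

A triad spaces three hues 120° apart.
The full set is {89°, 209°, 329°}.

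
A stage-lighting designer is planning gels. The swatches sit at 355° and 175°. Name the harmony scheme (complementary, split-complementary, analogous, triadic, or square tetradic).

Sort the hues: 175°, 355°.
Successive gaps around the wheel: 180°, 180°.
Two hues 180° apart are complementary.

complementary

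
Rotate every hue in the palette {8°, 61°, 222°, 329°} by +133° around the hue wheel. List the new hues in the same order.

8 + 133 = 141°
61 + 133 = 194°
222 + 133 = 355°
329 + 133 = 462 → 462 − 360 = 102°

141°, 194°, 355°, 102°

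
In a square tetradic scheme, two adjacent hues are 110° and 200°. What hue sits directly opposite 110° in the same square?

290°

A square tetradic scheme places four hues 90° apart; opposite corners are 180° apart.
110 + 180 = 290°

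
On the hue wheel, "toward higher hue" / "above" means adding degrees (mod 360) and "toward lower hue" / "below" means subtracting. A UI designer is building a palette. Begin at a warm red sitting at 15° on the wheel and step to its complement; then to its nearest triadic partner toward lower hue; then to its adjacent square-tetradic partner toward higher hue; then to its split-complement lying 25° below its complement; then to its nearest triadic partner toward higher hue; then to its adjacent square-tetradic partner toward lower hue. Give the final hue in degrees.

350°

+180° (complement): 15 + 180 = 195°
−120° (triadic ↓): 195 − 120 = 75°
+90° (square ↑): 75 + 90 = 165°
+155° (split-comp 25° ↓): 165 + 155 = 320°
+120° (triadic ↑): 320 + 120 = 440 → 440 − 360 = 80°
−90° (square ↓): 80 − 90 = -10 → -10 + 360 = 350°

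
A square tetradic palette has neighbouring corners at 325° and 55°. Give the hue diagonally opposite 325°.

145°

A square tetradic scheme places four hues 90° apart; opposite corners are 180° apart.
325 + 180 = 505 → 505 − 360 = 145°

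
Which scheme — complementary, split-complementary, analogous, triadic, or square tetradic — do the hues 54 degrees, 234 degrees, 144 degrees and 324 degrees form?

square tetradic

Sort the hues: 54°, 144°, 234°, 324°.
Successive gaps around the wheel: 90°, 90°, 90°, 90°.
Four hues every 90° form a square tetradic scheme.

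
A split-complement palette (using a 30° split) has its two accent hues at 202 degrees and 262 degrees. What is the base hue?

52°

The accents sit 30° either side of the complement, so the complement is their short-arc midpoint on the wheel.
Short-arc midpoint of 202° and 262°: 232°.
Base is 180° from the complement: 232 − 180 = 52°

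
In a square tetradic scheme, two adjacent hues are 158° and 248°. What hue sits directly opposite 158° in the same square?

338°

A square tetradic scheme places four hues 90° apart; opposite corners are 180° apart.
158 + 180 = 338°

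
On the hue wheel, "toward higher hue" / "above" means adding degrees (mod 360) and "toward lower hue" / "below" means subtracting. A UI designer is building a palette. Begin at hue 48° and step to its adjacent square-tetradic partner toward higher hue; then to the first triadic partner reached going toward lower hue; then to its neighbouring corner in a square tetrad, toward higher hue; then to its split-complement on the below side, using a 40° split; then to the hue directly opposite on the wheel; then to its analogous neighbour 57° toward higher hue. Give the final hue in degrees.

125°

48 + 90 = 138°   (square ↑)
138 − 120 = 18°   (triadic ↓)
18 + 90 = 108°   (square ↑)
108 + 140 = 248°   (split-comp 40° ↓)
248 + 180 = 428 → 428 − 360 = 68°   (complement)
68 + 57 = 125°   (analog 57° ↑)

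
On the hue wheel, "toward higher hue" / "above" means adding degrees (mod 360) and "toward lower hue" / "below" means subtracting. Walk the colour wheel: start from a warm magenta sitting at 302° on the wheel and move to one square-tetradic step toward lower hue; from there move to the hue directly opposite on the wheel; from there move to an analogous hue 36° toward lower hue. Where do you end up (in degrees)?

square ↓ −90°: 302 − 90 = 212°
complement +180°: 212 + 180 = 392 → 392 − 360 = 32°
analog 36° ↓ −36°: 32 − 36 = -4 → -4 + 360 = 356°

356°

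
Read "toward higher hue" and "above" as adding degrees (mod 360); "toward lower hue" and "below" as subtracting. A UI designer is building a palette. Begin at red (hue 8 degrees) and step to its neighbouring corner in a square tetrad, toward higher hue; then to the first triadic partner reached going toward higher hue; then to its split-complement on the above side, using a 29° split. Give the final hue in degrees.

8 + 90 = 98°   (square ↑)
98 + 120 = 218°   (triadic ↑)
218 + 209 = 427 → 427 − 360 = 67°   (split-comp 29° ↑)

67°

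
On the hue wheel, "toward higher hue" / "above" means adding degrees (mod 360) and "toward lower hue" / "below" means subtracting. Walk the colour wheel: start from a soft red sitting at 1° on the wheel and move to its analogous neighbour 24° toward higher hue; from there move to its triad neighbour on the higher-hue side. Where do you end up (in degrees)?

145°

analog 24° ↑ +24°: 1 + 24 = 25°
triadic ↑ +120°: 25 + 120 = 145°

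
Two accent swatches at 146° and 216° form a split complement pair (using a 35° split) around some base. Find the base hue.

The accents sit 35° either side of the complement, so the complement is their short-arc midpoint on the wheel.
Short-arc midpoint of 146° and 216°: 181°.
Base is 180° from the complement: 181 − 180 = 1°

1°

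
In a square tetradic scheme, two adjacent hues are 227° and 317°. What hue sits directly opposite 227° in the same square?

A square tetradic scheme places four hues 90° apart; opposite corners are 180° apart.
227 + 180 = 407 → 407 − 360 = 47°

47°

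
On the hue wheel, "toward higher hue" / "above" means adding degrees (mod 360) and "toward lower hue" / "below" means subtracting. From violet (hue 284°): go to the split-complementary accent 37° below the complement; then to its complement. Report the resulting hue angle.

+143° (split-comp 37° ↓): 284 + 143 = 427 → 427 − 360 = 67°
+180° (complement): 67 + 180 = 247°

247°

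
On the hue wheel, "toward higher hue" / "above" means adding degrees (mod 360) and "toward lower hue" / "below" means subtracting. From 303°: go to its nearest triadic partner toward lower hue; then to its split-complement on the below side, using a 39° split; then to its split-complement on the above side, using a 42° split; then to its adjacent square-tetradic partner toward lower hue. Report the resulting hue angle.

−120° (triadic ↓): 303 − 120 = 183°
+141° (split-comp 39° ↓): 183 + 141 = 324°
+222° (split-comp 42° ↑): 324 + 222 = 546 → 546 − 360 = 186°
−90° (square ↓): 186 − 90 = 96°

96°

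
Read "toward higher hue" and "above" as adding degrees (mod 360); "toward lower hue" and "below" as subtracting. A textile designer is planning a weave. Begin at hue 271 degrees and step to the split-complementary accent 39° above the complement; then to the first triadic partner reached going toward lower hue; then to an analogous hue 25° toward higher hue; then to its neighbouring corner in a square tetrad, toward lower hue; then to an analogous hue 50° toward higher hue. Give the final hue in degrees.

+219° (split-comp 39° ↑): 271 + 219 = 490 → 490 − 360 = 130°
−120° (triadic ↓): 130 − 120 = 10°
+25° (analog 25° ↑): 10 + 25 = 35°
−90° (square ↓): 35 − 90 = -55 → -55 + 360 = 305°
+50° (analog 50° ↑): 305 + 50 = 355°

355°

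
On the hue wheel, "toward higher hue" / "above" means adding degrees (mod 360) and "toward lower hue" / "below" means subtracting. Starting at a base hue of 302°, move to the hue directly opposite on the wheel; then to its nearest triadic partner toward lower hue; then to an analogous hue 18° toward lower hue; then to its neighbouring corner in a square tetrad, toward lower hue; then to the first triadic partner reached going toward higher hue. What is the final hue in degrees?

complement +180°: 302 + 180 = 482 → 482 − 360 = 122°
triadic ↓ −120°: 122 − 120 = 2°
analog 18° ↓ −18°: 2 − 18 = -16 → -16 + 360 = 344°
square ↓ −90°: 344 − 90 = 254°
triadic ↑ +120°: 254 + 120 = 374 → 374 − 360 = 14°

14°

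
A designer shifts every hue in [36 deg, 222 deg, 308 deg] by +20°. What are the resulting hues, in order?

36 + 20 = 56°
222 + 20 = 242°
308 + 20 = 328°

56°, 242°, 328°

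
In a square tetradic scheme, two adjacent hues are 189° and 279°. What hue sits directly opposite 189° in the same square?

A square tetradic scheme places four hues 90° apart; opposite corners are 180° apart.
189 + 180 = 369 → 369 − 360 = 9°

9°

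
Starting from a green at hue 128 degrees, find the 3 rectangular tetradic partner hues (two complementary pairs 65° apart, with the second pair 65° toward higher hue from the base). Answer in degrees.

A rectangular tetradic uses two complementary pairs 65° apart: offsets 0°, 65°, 180°, 245°.
128 + 65 = 193°
128 + 180 = 308°
128 + 245 = 373 → 373 − 360 = 13°

193°, 308° and 13°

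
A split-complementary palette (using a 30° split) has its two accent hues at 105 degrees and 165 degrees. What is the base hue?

The accents sit 30° either side of the complement, so the complement is their short-arc midpoint on the wheel.
Short-arc midpoint of 105° and 165°: 135°.
Base is 180° from the complement: 135 − 180 = -45 → -45 + 360 = 315°

315°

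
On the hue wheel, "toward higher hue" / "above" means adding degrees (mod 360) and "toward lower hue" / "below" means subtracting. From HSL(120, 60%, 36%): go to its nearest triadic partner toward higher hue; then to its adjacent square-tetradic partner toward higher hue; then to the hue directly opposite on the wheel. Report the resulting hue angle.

120 + 120 = 240°   (triadic ↑)
240 + 90 = 330°   (square ↑)
330 + 180 = 510 → 510 − 360 = 150°   (complement)

150°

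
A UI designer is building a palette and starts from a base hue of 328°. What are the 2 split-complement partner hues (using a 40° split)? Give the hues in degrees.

Split-complementary hues sit 40° either side of the complement.
Complement of 328°: 328 + 180 = 508 → 508 − 360 = 148°
148 − 40 = 108°
148 + 40 = 188°

108° and 188°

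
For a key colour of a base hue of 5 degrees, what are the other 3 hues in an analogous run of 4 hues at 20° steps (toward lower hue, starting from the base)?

345°, 325° and 305°

Analogous hues sit every 20° along the wheel.
5 − 20 = -15 → -15 + 360 = 345°
5 − 40 = -35 → -35 + 360 = 325°
5 − 60 = -55 → -55 + 360 = 305°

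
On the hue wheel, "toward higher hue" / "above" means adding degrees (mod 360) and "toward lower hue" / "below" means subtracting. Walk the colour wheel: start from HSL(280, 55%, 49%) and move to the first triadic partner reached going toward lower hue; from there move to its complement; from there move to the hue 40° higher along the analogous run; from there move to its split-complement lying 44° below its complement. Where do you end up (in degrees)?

156°

−120° (triadic ↓): 280 − 120 = 160°
+180° (complement): 160 + 180 = 340°
+40° (analog 40° ↑): 340 + 40 = 380 → 380 − 360 = 20°
+136° (split-comp 44° ↓): 20 + 136 = 156°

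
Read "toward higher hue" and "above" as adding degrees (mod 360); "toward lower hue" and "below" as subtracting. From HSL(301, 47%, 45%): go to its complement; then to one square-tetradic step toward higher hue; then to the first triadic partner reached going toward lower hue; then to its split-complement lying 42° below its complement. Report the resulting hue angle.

301 + 180 = 481 → 481 − 360 = 121°   (complement)
121 + 90 = 211°   (square ↑)
211 − 120 = 91°   (triadic ↓)
91 + 138 = 229°   (split-comp 42° ↓)

229°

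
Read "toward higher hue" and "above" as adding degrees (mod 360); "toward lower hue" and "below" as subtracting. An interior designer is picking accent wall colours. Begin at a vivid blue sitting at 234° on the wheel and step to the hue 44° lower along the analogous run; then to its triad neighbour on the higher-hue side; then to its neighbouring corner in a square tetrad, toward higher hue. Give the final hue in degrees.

234 − 44 = 190°   (analog 44° ↓)
190 + 120 = 310°   (triadic ↑)
310 + 90 = 400 → 400 − 360 = 40°   (square ↑)

40°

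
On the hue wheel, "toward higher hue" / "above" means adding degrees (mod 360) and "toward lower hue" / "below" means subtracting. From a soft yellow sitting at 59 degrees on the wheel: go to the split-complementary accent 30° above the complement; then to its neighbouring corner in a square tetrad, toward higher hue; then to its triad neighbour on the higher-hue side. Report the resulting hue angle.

59 + 210 = 269°   (split-comp 30° ↑)
269 + 90 = 359°   (square ↑)
359 + 120 = 479 → 479 − 360 = 119°   (triadic ↑)

119°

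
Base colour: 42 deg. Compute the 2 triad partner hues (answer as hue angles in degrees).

A triad places three hues 120° apart.
42 + 120 = 162°
42 + 240 = 282°

162° and 282°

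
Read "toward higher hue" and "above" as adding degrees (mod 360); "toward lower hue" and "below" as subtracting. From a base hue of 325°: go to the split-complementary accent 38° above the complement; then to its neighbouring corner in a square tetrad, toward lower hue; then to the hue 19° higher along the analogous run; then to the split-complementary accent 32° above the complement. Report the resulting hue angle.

324°

325 + 218 = 543 → 543 − 360 = 183°   (split-comp 38° ↑)
183 − 90 = 93°   (square ↓)
93 + 19 = 112°   (analog 19° ↑)
112 + 212 = 324°   (split-comp 32° ↑)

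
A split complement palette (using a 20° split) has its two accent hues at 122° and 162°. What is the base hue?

322°

The accents sit 20° either side of the complement, so the complement is their short-arc midpoint on the wheel.
Short-arc midpoint of 122° and 162°: 142°.
Base is 180° from the complement: 142 − 180 = -38 → -38 + 360 = 322°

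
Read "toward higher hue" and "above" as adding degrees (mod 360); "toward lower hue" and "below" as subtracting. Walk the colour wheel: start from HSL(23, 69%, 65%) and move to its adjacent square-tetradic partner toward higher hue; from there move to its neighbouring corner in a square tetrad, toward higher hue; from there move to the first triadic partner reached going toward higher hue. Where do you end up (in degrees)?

323°

square ↑ +90°: 23 + 90 = 113°
square ↑ +90°: 113 + 90 = 203°
triadic ↑ +120°: 203 + 120 = 323°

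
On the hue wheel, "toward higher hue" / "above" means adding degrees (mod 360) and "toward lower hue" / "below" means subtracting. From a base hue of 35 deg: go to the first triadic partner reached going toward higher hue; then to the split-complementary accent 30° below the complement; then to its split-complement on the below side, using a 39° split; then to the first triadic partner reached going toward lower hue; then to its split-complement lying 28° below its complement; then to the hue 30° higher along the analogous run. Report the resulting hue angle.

148°

triadic ↑ +120°: 35 + 120 = 155°
split-comp 30° ↓ +150°: 155 + 150 = 305°
split-comp 39° ↓ +141°: 305 + 141 = 446 → 446 − 360 = 86°
triadic ↓ −120°: 86 − 120 = -34 → -34 + 360 = 326°
split-comp 28° ↓ +152°: 326 + 152 = 478 → 478 − 360 = 118°
analog 30° ↑ +30°: 118 + 30 = 148°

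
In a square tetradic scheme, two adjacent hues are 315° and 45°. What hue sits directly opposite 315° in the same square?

135°

A square tetradic scheme places four hues 90° apart; opposite corners are 180° apart.
315 + 180 = 495 → 495 − 360 = 135°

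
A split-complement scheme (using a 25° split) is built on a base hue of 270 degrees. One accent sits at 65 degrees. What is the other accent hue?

115°

Split-complementary hues sit 25° either side of the complement.
Complement of the base 270°: 270 + 180 = 450 → 450 − 360 = 90°
The given accent 65° is 25° one side of 90°; the other accent sits 25° the other side: 90 + 25 = 115°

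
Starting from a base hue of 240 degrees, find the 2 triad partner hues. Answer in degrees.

0° and 120°

A triad places three hues 120° apart.
240 + 120 = 360 → 360 − 360 = 0°
240 + 240 = 480 → 480 − 360 = 120°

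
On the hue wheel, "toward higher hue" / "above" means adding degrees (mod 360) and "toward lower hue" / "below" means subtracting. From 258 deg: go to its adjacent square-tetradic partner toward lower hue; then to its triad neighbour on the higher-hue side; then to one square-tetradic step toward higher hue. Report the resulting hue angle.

18°

square ↓ −90°: 258 − 90 = 168°
triadic ↑ +120°: 168 + 120 = 288°
square ↑ +90°: 288 + 90 = 378 → 378 − 360 = 18°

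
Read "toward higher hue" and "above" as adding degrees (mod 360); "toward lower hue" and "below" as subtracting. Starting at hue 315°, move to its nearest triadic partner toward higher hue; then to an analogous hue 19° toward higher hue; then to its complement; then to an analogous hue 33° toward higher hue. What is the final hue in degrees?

315 + 120 = 435 → 435 − 360 = 75°   (triadic ↑)
75 + 19 = 94°   (analog 19° ↑)
94 + 180 = 274°   (complement)
274 + 33 = 307°   (analog 33° ↑)

307°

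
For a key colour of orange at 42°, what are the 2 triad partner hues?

162° and 282°

A triad places three hues 120° apart.
42 + 120 = 162°
42 + 240 = 282°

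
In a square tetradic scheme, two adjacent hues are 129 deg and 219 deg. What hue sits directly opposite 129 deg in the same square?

309°

A square tetradic scheme places four hues 90° apart; opposite corners are 180° apart.
129 + 180 = 309°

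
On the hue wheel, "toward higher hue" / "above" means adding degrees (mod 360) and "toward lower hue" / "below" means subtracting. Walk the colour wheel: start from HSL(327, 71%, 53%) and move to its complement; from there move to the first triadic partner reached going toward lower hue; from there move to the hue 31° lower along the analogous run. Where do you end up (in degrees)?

327 + 180 = 507 → 507 − 360 = 147°   (complement)
147 − 120 = 27°   (triadic ↓)
27 − 31 = -4 → -4 + 360 = 356°   (analog 31° ↓)

356°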